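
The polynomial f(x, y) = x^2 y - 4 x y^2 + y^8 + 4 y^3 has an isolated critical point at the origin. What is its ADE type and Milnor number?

The Hessian of f at 0 has rank 0. Corank 2; j^3 = y*(x - 2*y)^2 has shape L^2 M (L != M), so D-series; mu = 9 gives D_9.

Type D_{9}, Milnor number mu = 9.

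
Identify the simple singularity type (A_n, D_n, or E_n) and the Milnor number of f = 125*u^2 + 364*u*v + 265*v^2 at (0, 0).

Type A_1, Milnor number mu = 1.

The Hessian of f at 0 is [[250, 364], [364, 530]] with rank 2, so corank 0. A Groebner basis of the Jacobian ideal J(f) in C{u,v} is {u, v}; counting standard monomials gives mu = 1. Corank 0: nondegenerate Morse point, so A_1.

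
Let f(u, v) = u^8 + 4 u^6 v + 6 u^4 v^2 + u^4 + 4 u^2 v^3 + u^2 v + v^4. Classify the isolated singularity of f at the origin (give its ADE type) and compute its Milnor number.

Type D_5, Milnor number mu = 5.

The Hessian of f at 0 has rank 0. Corank 2; j^3 = u^2*v has shape L^2 M (L != M), so D-series; mu = 5 gives D_5.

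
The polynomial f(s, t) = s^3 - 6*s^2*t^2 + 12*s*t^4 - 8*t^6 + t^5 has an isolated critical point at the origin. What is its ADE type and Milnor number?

Type E_{8}, Milnor number mu = 8.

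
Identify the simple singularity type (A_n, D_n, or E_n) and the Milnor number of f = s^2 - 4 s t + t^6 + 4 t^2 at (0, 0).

The Hessian of f at 0 is [[2, -4], [-4, 8]] with rank 1, so corank 1. A Groebner basis of the Jacobian ideal J(f) in C{s,t} is {t^5, s - 2*t}; counting standard monomials gives mu = 5. Corank 1: A-series; mu = 5 gives A_5.

Type A_{5}, Milnor number mu = 5.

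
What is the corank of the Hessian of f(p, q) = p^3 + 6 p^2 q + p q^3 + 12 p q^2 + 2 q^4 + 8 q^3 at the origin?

2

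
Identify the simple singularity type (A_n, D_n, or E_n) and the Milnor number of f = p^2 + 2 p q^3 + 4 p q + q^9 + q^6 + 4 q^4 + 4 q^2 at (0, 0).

Type A_8, Milnor number mu = 8.

The Hessian of f at 0 is [[2, 4], [4, 8]] with rank 1, so corank 1. A Groebner basis of the Jacobian ideal J(f) in C{p,q} is {p^2*q^2 - 4*p^2 - 12*p*q - 8*q^2, p^3 + 6*p^2*q + 12*p*q^2 - 8*p - 16*q, p + q^3 + 2*q}; counting standard monomials gives mu = 8. Corank 1: A-series; mu = 8 gives A_8.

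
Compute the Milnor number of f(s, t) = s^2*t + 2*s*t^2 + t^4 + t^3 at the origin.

5

The Hessian of f at 0 has rank 0. Corank 2; j^3 = t*(s + t)^2 has shape L^2 M (L != M), so D-series; mu = 5 gives D_5.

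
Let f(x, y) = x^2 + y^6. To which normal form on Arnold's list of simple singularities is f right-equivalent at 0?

A5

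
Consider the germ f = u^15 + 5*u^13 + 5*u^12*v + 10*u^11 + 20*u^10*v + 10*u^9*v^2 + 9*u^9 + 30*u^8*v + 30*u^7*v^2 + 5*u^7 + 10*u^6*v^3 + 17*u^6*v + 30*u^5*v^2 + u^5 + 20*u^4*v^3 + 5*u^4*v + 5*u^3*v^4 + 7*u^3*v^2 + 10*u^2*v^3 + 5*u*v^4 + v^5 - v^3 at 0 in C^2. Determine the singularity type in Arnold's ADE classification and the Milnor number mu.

Type E_{8}, Milnor number mu = 8.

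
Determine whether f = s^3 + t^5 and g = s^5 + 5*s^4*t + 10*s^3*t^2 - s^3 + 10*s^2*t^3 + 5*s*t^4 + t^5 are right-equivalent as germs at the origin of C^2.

The Hessian of f at 0 has rank 0. Corank 2; j^3 = s^3 is a perfect cube, so E-series; the 5-jet and mu = 8 give E_8. The Hessian of g at 0 has rank 0. Corank 2; j^3 = -s^3 is a perfect cube, so E-series; the 5-jet and mu = 8 give E_8. Both have type E_8, hence right-equivalent.

Yes.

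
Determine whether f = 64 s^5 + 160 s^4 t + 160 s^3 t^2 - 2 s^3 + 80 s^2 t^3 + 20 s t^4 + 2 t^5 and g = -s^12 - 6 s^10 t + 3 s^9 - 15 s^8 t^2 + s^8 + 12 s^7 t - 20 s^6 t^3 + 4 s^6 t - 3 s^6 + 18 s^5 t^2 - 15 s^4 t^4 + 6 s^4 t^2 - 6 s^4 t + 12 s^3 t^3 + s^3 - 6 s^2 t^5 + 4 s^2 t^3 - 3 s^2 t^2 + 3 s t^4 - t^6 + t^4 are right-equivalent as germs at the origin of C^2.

No.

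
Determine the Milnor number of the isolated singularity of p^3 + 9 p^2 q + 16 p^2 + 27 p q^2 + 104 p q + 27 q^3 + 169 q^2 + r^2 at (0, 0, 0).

2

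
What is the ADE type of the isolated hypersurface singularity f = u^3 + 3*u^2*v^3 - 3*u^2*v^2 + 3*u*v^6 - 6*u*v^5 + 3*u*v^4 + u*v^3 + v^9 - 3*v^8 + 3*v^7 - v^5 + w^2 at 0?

E_7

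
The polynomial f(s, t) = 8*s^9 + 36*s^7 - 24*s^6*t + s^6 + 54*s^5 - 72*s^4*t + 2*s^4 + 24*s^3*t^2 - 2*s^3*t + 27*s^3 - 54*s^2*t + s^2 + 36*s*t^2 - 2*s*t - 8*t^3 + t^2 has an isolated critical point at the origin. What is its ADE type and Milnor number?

Type A2, Milnor number mu = 2.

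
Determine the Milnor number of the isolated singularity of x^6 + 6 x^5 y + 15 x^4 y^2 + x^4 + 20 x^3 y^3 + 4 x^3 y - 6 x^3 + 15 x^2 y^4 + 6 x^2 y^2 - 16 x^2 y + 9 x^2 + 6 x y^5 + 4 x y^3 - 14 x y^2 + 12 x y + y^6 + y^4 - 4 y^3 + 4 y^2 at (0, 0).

5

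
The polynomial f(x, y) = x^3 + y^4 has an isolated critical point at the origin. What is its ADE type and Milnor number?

The Hessian of f at 0 has rank 0. Corank 2; j^3 = x^3 is a perfect cube, so E-series; the 4-jet and mu = 6 give E_6.

Type E_6, Milnor number mu = 6.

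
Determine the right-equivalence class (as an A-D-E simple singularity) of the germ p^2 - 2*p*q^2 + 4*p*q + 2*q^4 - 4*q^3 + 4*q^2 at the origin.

The Hessian of f at 0 has rank 1. Corank 1: A-series; mu = 3 gives A_3.

A3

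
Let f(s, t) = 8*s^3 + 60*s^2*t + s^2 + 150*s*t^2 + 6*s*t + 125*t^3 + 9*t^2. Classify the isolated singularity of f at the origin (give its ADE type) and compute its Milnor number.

Type A_{2}, Milnor number mu = 2.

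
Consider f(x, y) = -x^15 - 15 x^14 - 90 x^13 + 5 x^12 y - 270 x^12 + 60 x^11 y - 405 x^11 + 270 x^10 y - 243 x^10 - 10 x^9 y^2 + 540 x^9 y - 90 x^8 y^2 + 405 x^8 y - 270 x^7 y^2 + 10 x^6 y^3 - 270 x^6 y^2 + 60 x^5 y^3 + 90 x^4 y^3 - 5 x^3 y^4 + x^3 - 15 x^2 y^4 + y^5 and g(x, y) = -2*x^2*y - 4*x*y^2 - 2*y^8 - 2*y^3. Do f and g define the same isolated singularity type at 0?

The Hessian of f at 0 is [[0, 0], [0, 0]] with rank 0, so corank 2. A Groebner basis of the Jacobian ideal J(f) in C{x,y} is {y^4, x^2}; counting standard monomials gives mu = 8. Corank 2; j^3 = x^3 is a perfect cube, so E-series; the 5-jet and mu = 8 give E_8. The Hessian of g at 0 is [[0, 0], [0, 0]] with rank 0, so corank 2. A Groebner basis of the Jacobian ideal J(g) in C{x,y} is {x^2/8 + y^7 - y^2/8, x^3 + y^3, x*y + y^2}; counting standard monomials gives mu = 9. Corank 2; j^3 = -2*y*(x + y)^2 has shape L^2 M (L != M), so D-series; mu = 9 gives D_9. f is E_8 but g is D_9, hence not right-equivalent.

No.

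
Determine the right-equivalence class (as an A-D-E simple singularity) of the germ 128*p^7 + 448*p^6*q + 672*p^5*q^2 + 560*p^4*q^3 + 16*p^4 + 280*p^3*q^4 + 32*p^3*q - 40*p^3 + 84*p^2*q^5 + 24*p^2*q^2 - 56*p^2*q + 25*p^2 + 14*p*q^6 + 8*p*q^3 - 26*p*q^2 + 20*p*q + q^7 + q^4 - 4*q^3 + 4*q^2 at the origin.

The Hessian of f at 0 is [[50, 20], [20, 8]] with rank 1, so corank 1. A Groebner basis of the Jacobian ideal J(f) in C{p,q} is {-21875*p*q/3 + 390625*p/12 + q^4 + 50*q^3/3 - 38125*q^2/12 + 78125*q/6, p*q^2 - 50*p*q/3 + 625*p/12 + 7*q^3/15 - 85*q^2/12 + 125*q/6, p^2 + p*q - 5*p/4 + q^2/4 - q/2}; counting standard monomials gives mu = 6. Corank 1: A-series; mu = 6 gives A_6.

A_{6}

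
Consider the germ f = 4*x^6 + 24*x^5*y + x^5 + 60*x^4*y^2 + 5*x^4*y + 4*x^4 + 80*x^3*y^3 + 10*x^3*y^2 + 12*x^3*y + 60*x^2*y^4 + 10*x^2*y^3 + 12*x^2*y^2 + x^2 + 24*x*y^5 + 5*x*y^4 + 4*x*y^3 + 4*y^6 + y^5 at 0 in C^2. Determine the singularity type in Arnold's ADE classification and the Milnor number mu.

Type A4, Milnor number mu = 4.

The Hessian of f at 0 has rank 1. Corank 1: A-series; mu = 4 gives A_4.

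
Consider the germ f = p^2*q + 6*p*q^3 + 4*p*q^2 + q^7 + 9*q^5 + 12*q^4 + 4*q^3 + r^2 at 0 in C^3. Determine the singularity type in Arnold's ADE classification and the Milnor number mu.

Type D_8, Milnor number mu = 8.

The Hessian of f at 0 is [[0, 0, 0], [0, 0, 0], [0, 0, 2]] with rank 1, so corank 2. A Groebner basis of the Jacobian ideal J(f) in C{p,q,r} is {p^2*q^2 - 4*p^2*q/3 + 9*p^2/7 - p*q^2/7 + 218*p*q/63 + 16*q^2/9, p^3 + 6*p^2*q - 27*p^2/7 + 3*p*q^2/7 - 218*p*q/21 - 16*q^2/3, p*q/3 + q^3 + 2*q^2/3, r}; counting standard monomials gives mu = 8. Corank 2; j^3 = q*(p + 2*q)^2 has shape L^2 M (L != M), so D-series; mu = 8 gives D_8.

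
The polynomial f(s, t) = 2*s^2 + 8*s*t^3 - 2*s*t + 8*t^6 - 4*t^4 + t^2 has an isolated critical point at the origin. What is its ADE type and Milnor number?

Type A_1, Milnor number mu = 1.

The Hessian of f at 0 has rank 2. Corank 0: nondegenerate Morse point, so A_1.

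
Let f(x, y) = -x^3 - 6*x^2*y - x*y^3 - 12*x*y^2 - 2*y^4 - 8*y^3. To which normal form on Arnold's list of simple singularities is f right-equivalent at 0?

E7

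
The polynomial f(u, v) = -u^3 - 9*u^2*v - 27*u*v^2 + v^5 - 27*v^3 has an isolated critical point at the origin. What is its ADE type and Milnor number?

Type E_{8}, Milnor number mu = 8.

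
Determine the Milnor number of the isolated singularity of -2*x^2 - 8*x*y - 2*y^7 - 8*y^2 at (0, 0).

6

The Hessian of f at 0 has rank 1. Corank 1: A-series; mu = 6 gives A_6.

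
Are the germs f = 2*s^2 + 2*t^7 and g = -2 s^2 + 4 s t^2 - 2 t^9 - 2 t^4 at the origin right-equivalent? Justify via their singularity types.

No.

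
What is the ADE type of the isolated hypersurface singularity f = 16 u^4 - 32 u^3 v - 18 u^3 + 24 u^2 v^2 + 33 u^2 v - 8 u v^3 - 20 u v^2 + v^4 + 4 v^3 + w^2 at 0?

D5

The Hessian of f at 0 is [[0, 0, 0], [0, 0, 0], [0, 0, 2]] with rank 1, so corank 2. A Groebner basis of the Jacobian ideal J(f) in C{u,v,w} is {u*v^2 + 27*u*v/4 - 9*v^2/2, 81*u*v/8 + v^3 - 27*v^2/4, u^2 - 7*u*v/6 + v^2/3, w}; counting standard monomials gives mu = 5. Corank 2; j^3 = -(2*u - v)*(3*u - 2*v)^2 has shape L^2 M (L != M), so D-series; mu = 5 gives D_5.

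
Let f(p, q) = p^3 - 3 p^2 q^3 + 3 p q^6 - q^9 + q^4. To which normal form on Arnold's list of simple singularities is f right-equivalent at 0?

The Hessian of f at 0 has rank 0. Corank 2; j^3 = p^3 is a perfect cube, so E-series; the 4-jet and mu = 6 give E_6.

E6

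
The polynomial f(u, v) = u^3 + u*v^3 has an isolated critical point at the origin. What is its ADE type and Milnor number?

The Hessian of f at 0 is [[0, 0], [0, 0]] with rank 0, so corank 2. A Groebner basis of the Jacobian ideal J(f) in C{u,v} is {u^3, u*v^2, 3*u^2 + v^3}; counting standard monomials gives mu = 7. Corank 2; j^3 = u^3 is a perfect cube, so E-series; the 4-jet and mu = 7 give E_7.

Type E7, Milnor number mu = 7.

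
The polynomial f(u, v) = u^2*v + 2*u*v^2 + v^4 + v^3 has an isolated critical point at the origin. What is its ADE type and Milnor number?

Type D_5, Milnor number mu = 5.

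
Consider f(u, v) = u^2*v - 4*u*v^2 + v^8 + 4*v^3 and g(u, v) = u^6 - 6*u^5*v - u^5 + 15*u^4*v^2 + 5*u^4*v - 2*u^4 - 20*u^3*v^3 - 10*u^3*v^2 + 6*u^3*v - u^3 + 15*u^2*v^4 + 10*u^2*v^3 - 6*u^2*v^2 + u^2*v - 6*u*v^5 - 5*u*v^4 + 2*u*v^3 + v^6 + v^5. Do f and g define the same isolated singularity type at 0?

The Hessian of f at 0 has rank 0. Corank 2; j^3 = v*(u - 2*v)^2 has shape L^2 M (L != M), so D-series; mu = 9 gives D_9. The Hessian of g at 0 has rank 0. Corank 2; j^3 = -u^2*(u - v) has shape L^2 M (L != M), so D-series; mu = 7 gives D_7. f is D_9 but g is D_7, hence not right-equivalent.

No.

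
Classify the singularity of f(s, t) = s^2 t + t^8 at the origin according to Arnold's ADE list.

D_{9}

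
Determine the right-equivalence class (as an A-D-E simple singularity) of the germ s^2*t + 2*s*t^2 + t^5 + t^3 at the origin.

D6

The Hessian of f at 0 has rank 0. Corank 2; j^3 = t*(s + t)^2 has shape L^2 M (L != M), so D-series; mu = 6 gives D_6.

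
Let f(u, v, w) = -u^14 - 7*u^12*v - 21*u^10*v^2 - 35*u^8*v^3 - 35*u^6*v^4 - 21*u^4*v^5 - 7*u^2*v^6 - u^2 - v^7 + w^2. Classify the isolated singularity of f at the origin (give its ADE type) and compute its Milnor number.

The Hessian of f at 0 has rank 2. Corank 1: A-series; mu = 6 gives A_6.

Type A_{6}, Milnor number mu = 6.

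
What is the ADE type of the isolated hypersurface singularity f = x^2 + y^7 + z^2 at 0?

The Hessian of f at 0 is [[2, 0, 0], [0, 0, 0], [0, 0, 2]] with rank 2, so corank 1. A Groebner basis of the Jacobian ideal J(f) in C{x,y,z} is {y^6, x, z}; counting standard monomials gives mu = 6. Corank 1: A-series; mu = 6 gives A_6.

A_6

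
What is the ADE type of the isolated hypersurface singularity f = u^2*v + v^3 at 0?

The Hessian of f at 0 has rank 0. Corank 2; j^3 = v*(u^2 + v^2) splits into three distinct lines over C (the quadratic factor has nonzero discriminant), so D_4.

D4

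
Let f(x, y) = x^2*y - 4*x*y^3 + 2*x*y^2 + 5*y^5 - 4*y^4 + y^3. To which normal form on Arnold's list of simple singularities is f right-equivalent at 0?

D_6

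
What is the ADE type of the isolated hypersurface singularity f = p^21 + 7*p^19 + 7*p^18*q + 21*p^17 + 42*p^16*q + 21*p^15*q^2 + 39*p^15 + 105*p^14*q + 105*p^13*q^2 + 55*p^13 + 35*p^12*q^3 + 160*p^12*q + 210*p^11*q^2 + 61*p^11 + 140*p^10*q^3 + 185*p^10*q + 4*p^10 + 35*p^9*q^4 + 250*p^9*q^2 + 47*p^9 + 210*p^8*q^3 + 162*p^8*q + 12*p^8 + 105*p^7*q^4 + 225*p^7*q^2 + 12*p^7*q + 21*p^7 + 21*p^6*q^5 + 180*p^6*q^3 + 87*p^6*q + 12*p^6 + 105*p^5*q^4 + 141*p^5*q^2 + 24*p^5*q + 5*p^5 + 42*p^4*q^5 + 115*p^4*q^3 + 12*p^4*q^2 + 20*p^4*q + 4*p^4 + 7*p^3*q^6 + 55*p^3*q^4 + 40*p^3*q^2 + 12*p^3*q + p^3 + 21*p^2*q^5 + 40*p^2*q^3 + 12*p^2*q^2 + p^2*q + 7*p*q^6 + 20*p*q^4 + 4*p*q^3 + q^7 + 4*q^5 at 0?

The Hessian of f at 0 is [[0, 0], [0, 0]] with rank 0, so corank 2. A Groebner basis of the Jacobian ideal J(f) in C{p,q} is {-39*p^2/20 + p*q^3 + 107*p*q^2/10 + 73*p*q/20 + 73*q^3/10, 31*p^2/10 - 161*p*q^2/10 - 57*p*q/10 + q^4 - 57*q^3/5, p^3 - 8*p^2/5 + 48*p*q^2/5 + 16*p*q/5 + 32*q^3/5, p^2*q + 7*p^2/10 - 11*p*q^2/5 - 9*p*q/10 - 9*q^3/5}; counting standard monomials gives mu = 8. Corank 2; j^3 = p^2*(p + q) has shape L^2 M (L != M), so D-series; mu = 8 gives D_8.

D_{8}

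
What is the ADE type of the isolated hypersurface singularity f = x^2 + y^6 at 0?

The Hessian of f at 0 has rank 1. Corank 1: A-series; mu = 5 gives A_5.

A5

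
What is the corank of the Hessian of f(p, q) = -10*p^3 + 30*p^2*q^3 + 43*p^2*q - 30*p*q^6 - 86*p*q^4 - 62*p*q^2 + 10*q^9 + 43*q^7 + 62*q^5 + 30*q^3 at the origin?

2

The Hessian at 0 is [[0, 0], [0, 0]] of rank 0; hence corank 2.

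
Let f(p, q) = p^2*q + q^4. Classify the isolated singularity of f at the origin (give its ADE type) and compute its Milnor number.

Type D_{5}, Milnor number mu = 5.

The Hessian of f at 0 has rank 0. Corank 2; j^3 = p^2*q has shape L^2 M (L != M), so D-series; mu = 5 gives D_5.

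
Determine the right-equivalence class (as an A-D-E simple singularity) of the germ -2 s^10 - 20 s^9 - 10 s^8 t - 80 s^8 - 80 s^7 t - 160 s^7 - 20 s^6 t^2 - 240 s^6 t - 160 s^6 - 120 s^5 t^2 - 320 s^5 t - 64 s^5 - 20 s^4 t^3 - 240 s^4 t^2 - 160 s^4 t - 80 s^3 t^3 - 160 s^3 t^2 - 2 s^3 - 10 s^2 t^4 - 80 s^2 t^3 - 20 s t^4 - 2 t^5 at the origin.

E8

The Hessian of f at 0 is [[0, 0], [0, 0]] with rank 0, so corank 2. A Groebner basis of the Jacobian ideal J(f) in C{s,t} is {t^5, s*t^3 + t^4/8, s^2}; counting standard monomials gives mu = 8. Corank 2; j^3 = -2*s^3 is a perfect cube, so E-series; the 5-jet and mu = 8 give E_8.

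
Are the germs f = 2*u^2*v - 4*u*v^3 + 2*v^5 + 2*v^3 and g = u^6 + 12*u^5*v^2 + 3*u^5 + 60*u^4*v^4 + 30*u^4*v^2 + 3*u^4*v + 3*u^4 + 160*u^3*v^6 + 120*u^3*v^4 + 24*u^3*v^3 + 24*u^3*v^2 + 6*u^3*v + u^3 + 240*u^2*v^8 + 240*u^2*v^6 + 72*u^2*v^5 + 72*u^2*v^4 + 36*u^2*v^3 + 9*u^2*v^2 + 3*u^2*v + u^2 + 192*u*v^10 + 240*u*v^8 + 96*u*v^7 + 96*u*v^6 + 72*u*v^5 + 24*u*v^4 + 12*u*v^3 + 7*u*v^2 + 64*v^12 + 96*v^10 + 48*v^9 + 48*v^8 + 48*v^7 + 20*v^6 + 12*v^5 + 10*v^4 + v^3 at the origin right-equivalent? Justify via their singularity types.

The Hessian of f at 0 has rank 0. Corank 2; j^3 = 2*v*(u^2 + v^2) splits into three distinct lines over C (the quadratic factor has nonzero discriminant), so D_4. The Hessian of g at 0 has rank 1. Corank 1: A-series; mu = 2 gives A_2. f is D_4 but g is A_2, hence not right-equivalent.

No.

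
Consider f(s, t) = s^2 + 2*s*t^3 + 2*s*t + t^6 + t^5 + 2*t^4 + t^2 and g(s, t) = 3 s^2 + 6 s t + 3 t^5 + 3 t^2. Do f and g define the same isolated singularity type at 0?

The Hessian of f at 0 is [[2, 2], [2, 2]] with rank 1, so corank 1. A Groebner basis of the Jacobian ideal J(f) in C{s,t} is {s + t^3 + t, s^2 - t^2, s*t + t^2}; counting standard monomials gives mu = 4. Corank 1: A-series; mu = 4 gives A_4. The Hessian of g at 0 is [[6, 6], [6, 6]] with rank 1, so corank 1. A Groebner basis of the Jacobian ideal J(g) in C{s,t} is {t^4, s + t}; counting standard monomials gives mu = 4. Corank 1: A-series; mu = 4 gives A_4. Both have type A_4, hence right-equivalent.

Yes.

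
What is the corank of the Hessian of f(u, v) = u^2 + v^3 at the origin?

1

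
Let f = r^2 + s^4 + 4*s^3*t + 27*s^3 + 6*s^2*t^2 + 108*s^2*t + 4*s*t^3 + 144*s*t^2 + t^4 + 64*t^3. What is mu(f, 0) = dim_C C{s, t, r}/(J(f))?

The Hessian of f at 0 has rank 1. Corank 2; j^3 = (3*s + 4*t)^3 is a perfect cube, so E-series; the 4-jet and mu = 6 give E_6.

6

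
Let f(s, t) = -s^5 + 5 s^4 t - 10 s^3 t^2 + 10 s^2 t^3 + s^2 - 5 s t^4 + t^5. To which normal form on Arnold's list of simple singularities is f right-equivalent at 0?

A_4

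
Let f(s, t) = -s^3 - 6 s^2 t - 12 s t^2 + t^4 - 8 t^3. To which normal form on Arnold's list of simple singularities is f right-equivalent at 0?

E_{6}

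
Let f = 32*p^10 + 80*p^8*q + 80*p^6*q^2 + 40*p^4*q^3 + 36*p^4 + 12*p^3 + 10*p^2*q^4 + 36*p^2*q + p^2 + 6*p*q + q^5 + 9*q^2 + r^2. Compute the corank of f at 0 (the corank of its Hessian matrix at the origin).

Hessian at 0 has rank 2.

1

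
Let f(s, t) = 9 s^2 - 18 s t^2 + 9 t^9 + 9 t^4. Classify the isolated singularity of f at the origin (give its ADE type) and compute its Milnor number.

Type A_{8}, Milnor number mu = 8.

The Hessian of f at 0 has rank 1. Corank 1: A-series; mu = 8 gives A_8.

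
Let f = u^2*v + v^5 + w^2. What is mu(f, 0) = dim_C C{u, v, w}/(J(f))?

The Hessian of f at 0 has rank 1. Corank 2; j^3 = u^2*v has shape L^2 M (L != M), so D-series; mu = 6 gives D_6.

6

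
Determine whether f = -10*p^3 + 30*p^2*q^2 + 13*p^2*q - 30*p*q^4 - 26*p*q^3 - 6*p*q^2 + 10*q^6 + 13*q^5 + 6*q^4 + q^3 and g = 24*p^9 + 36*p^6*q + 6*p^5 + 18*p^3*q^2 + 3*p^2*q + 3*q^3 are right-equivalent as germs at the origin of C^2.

The Hessian of f at 0 is [[0, 0], [0, 0]] with rank 0, so corank 2. A Groebner basis of the Jacobian ideal J(f) in C{p,q} is {q^3, p^2 - 3*q^2/11, p*q - 6*q^2/11}; counting standard monomials gives mu = 4. Corank 2; j^3 = -(2*p - q)*(5*p^2 - 4*p*q + q^2) splits into three distinct lines over C (the quadratic factor has nonzero discriminant), so D_4. The Hessian of g at 0 is [[0, 0], [0, 0]] with rank 0, so corank 2. A Groebner basis of the Jacobian ideal J(g) in C{p,q} is {q^3, p^2 + 3*q^2, p*q}; counting standard monomials gives mu = 4. Corank 2; j^3 = 3*q*(p^2 + q^2) splits into three distinct lines over C (the quadratic factor has nonzero discriminant), so D_4. Both have type D_4, hence right-equivalent.

Yes.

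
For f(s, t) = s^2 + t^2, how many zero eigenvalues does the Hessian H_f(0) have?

The Hessian at 0 is [[2, 0], [0, 2]] of rank 2; hence corank 0.

0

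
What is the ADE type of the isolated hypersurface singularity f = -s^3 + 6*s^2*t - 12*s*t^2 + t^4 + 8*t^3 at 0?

The Hessian of f at 0 has rank 0. Corank 2; j^3 = -(s - 2*t)^3 is a perfect cube, so E-series; the 4-jet and mu = 6 give E_6.

E_6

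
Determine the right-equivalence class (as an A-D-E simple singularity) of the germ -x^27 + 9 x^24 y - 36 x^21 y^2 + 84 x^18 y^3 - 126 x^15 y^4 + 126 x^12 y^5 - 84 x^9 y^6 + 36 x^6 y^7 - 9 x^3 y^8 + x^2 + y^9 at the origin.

A_{8}

The Hessian of f at 0 has rank 1. Corank 1: A-series; mu = 8 gives A_8.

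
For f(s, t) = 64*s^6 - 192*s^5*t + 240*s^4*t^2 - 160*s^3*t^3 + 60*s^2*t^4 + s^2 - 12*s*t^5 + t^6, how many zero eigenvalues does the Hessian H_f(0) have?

1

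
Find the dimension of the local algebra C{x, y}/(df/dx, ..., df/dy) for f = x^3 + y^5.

8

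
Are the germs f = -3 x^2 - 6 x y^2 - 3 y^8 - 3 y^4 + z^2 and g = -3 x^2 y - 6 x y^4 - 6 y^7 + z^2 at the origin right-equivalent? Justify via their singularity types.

No.

The Hessian of f at 0 is [[-6, 0, 0], [0, 0, 0], [0, 0, 2]] with rank 2, so corank 1. A Groebner basis of the Jacobian ideal J(f) in C{x,y,z} is {x^4, x^3*y, x + y^2, z}; counting standard monomials gives mu = 7. Corank 1: A-series; mu = 7 gives A_7. The Hessian of g at 0 is [[0, 0, 0], [0, 0, 0], [0, 0, 2]] with rank 1, so corank 2. A Groebner basis of the Jacobian ideal J(g) in C{x,y,z} is {-x^2/6 + x*y^3, x*y + y^4, x^3, x^2*y, z}; counting standard monomials gives mu = 8. Corank 2; j^3 = -3*x^2*y has shape L^2 M (L != M), so D-series; mu = 8 gives D_8. f is A_7 but g is D_8, hence not right-equivalent.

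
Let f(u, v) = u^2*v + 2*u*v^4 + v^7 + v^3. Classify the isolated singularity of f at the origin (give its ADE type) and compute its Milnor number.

Type D_{4}, Milnor number mu = 4.

The Hessian of f at 0 has rank 0. Corank 2; j^3 = v*(u^2 + v^2) splits into three distinct lines over C (the quadratic factor has nonzero discriminant), so D_4.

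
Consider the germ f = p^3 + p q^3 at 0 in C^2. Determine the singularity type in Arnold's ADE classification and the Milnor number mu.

The Hessian of f at 0 is [[0, 0], [0, 0]] with rank 0, so corank 2. A Groebner basis of the Jacobian ideal J(f) in C{p,q} is {p^3, p*q^2, 3*p^2 + q^3}; counting standard monomials gives mu = 7. Corank 2; j^3 = p^3 is a perfect cube, so E-series; the 4-jet and mu = 7 give E_7.

Type E_7, Milnor number mu = 7.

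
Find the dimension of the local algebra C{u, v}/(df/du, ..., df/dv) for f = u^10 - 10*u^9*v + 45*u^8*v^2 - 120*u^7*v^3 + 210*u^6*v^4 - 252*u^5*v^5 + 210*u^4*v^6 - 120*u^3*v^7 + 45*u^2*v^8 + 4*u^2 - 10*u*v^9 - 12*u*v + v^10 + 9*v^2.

The Hessian of f at 0 has rank 1. Corank 1: A-series; mu = 9 gives A_9.

9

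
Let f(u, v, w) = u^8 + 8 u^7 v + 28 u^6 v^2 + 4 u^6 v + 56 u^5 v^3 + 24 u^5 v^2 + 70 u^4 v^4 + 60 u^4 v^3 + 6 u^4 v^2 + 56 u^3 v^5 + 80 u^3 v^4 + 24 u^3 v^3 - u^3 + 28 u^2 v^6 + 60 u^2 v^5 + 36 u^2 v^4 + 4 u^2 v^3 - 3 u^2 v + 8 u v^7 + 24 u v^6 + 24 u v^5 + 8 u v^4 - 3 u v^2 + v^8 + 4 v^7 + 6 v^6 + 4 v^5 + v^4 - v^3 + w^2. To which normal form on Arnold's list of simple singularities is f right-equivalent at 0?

E6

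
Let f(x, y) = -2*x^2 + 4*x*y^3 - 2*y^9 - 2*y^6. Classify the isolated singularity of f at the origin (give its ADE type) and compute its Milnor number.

Type A8, Milnor number mu = 8.

The Hessian of f at 0 is [[-4, 0], [0, 0]] with rank 1, so corank 1. A Groebner basis of the Jacobian ideal J(f) in C{x,y} is {x^2*y^2, x^3, -x + y^3}; counting standard monomials gives mu = 8. Corank 1: A-series; mu = 8 gives A_8.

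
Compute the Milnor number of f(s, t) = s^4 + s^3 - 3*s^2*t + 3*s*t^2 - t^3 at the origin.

The Hessian of f at 0 has rank 0. Corank 2; j^3 = (s - t)^3 is a perfect cube, so E-series; the 4-jet and mu = 6 give E_6.

6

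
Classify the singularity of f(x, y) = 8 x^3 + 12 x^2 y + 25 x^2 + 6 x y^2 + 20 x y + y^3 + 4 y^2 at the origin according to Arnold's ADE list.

The Hessian of f at 0 is [[50, 20], [20, 8]] with rank 1, so corank 1. A Groebner basis of the Jacobian ideal J(f) in C{x,y} is {y^2, x + 2*y/5}; counting standard monomials gives mu = 2. Corank 1: A-series; mu = 2 gives A_2.

A2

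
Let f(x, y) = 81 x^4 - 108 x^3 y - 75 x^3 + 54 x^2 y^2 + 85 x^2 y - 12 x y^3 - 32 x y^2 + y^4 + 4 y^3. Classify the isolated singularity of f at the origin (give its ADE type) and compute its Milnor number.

Type D_5, Milnor number mu = 5.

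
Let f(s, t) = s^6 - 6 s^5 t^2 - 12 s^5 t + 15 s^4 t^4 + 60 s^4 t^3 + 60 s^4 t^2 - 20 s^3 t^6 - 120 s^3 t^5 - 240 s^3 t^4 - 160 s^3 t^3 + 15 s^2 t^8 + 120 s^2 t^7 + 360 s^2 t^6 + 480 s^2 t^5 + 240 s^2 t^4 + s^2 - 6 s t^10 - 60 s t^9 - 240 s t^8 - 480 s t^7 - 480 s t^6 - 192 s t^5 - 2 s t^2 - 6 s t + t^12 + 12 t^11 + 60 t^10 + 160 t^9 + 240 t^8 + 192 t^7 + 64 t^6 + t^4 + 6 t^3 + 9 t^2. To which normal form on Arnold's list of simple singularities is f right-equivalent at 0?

The Hessian of f at 0 is [[2, -6], [-6, 18]] with rank 1, so corank 1. A Groebner basis of the Jacobian ideal J(f) in C{s,t} is {s^3 - 27*s^2 + 135*s*t - 162*s + 486*t, s^2*t - 6*s^2 + 27*s*t - 27*s + 81*t, -s + t^2 + 3*t}; counting standard monomials gives mu = 5. Corank 1: A-series; mu = 5 gives A_5.

A5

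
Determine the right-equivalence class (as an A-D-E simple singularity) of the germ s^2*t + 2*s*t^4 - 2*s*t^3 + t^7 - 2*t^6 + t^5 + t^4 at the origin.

D_{5}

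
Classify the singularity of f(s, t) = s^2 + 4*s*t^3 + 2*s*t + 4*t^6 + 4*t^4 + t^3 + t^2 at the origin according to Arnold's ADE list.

A_2

The Hessian of f at 0 is [[2, 2], [2, 2]] with rank 1, so corank 1. A Groebner basis of the Jacobian ideal J(f) in C{s,t} is {t^2, s + t}; counting standard monomials gives mu = 2. Corank 1: A-series; mu = 2 gives A_2.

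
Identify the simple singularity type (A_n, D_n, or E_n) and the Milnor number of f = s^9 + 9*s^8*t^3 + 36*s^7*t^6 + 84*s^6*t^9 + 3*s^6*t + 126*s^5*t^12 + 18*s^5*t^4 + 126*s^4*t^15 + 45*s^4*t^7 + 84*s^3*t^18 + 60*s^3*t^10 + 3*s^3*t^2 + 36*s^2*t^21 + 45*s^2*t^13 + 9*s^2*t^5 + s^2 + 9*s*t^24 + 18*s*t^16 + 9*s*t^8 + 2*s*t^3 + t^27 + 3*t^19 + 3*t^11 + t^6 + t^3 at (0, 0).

The Hessian of f at 0 has rank 1. Corank 1: A-series; mu = 2 gives A_2.

Type A_{2}, Milnor number mu = 2.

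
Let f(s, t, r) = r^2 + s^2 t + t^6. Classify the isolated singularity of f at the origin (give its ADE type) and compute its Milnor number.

Type D7, Milnor number mu = 7.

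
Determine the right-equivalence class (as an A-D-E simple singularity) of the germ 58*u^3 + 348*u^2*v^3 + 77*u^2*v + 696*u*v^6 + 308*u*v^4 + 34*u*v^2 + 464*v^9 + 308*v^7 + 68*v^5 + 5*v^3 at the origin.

D4

The Hessian of f at 0 has rank 0. Corank 2; j^3 = (2*u + v)*(29*u^2 + 24*u*v + 5*v^2) splits into three distinct lines over C (the quadratic factor has nonzero discriminant), so D_4.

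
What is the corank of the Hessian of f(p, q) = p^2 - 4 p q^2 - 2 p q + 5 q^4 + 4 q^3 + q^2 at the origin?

1

Hessian at 0 has rank 1.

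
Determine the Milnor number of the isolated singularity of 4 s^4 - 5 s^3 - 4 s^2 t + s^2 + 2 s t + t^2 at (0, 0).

2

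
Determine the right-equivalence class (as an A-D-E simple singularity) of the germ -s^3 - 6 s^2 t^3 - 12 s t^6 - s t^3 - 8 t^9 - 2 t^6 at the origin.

E_7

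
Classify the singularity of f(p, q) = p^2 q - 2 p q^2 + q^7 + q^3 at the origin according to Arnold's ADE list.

The Hessian of f at 0 is [[0, 0], [0, 0]] with rank 0, so corank 2. A Groebner basis of the Jacobian ideal J(f) in C{p,q} is {p^2/7 + q^6 - q^2/7, p^3 - q^3, p*q - q^2}; counting standard monomials gives mu = 8. Corank 2; j^3 = q*(p - q)^2 has shape L^2 M (L != M), so D-series; mu = 8 gives D_8.

D_8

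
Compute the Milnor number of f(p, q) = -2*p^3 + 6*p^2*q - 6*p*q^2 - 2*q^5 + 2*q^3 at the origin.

8

The Hessian of f at 0 is [[0, 0], [0, 0]] with rank 0, so corank 2. A Groebner basis of the Jacobian ideal J(f) in C{p,q} is {q^4, p^2 - 2*p*q + q^2}; counting standard monomials gives mu = 8. Corank 2; j^3 = -2*(p - q)^3 is a perfect cube, so E-series; the 5-jet and mu = 8 give E_8.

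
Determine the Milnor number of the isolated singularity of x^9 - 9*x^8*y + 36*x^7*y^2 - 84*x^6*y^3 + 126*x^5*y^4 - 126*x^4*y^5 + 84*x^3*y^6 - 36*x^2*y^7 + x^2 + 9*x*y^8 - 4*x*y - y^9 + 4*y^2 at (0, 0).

8

The Hessian of f at 0 is [[2, -4], [-4, 8]] with rank 1, so corank 1. A Groebner basis of the Jacobian ideal J(f) in C{x,y} is {y^8, x - 2*y}; counting standard monomials gives mu = 8. Corank 1: A-series; mu = 8 gives A_8.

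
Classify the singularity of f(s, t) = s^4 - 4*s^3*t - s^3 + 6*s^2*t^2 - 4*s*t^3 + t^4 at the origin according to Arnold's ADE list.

E6

The Hessian of f at 0 has rank 0. Corank 2; j^3 = -s^3 is a perfect cube, so E-series; the 4-jet and mu = 6 give E_6.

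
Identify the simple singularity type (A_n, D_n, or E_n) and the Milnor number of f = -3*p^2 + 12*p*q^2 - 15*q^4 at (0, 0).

The Hessian of f at 0 has rank 1. Corank 1: A-series; mu = 3 gives A_3.

Type A_{3}, Milnor number mu = 3.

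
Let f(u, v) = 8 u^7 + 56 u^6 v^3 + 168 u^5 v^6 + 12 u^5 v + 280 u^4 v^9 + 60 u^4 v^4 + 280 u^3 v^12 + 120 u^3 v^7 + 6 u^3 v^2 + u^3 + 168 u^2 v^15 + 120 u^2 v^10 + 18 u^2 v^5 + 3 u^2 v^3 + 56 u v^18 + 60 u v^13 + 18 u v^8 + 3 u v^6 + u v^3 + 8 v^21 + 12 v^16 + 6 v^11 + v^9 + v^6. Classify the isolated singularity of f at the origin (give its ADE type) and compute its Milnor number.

The Hessian of f at 0 has rank 0. Corank 2; j^3 = u^3 is a perfect cube, so E-series; the 4-jet and mu = 7 give E_7.

Type E_{7}, Milnor number mu = 7.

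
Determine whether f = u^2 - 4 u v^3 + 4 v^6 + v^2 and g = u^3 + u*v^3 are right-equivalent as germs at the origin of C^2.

No.

The Hessian of f at 0 is [[2, 0], [0, 2]] with rank 2, so corank 0. A Groebner basis of the Jacobian ideal J(f) in C{u,v} is {u, v}; counting standard monomials gives mu = 1. Corank 0: nondegenerate Morse point, so A_1. The Hessian of g at 0 is [[0, 0], [0, 0]] with rank 0, so corank 2. A Groebner basis of the Jacobian ideal J(g) in C{u,v} is {u^3, u*v^2, 3*u^2 + v^3}; counting standard monomials gives mu = 7. Corank 2; j^3 = u^3 is a perfect cube, so E-series; the 4-jet and mu = 7 give E_7. f is A_1 but g is E_7, hence not right-equivalent.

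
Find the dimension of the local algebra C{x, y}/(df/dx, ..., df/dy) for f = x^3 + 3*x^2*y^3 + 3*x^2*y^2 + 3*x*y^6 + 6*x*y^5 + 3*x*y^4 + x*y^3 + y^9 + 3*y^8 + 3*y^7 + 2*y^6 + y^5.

The Hessian of f at 0 is [[0, 0], [0, 0]] with rank 0, so corank 2. A Groebner basis of the Jacobian ideal J(f) in C{x,y} is {-x^2 + y^4 - y^3/3, x^3, x^2*y + x^2/3 + y^3/9, x^2 + x*y^2 + y^3/3}; counting standard monomials gives mu = 7. Corank 2; j^3 = x^3 is a perfect cube, so E-series; the 4-jet and mu = 7 give E_7.

7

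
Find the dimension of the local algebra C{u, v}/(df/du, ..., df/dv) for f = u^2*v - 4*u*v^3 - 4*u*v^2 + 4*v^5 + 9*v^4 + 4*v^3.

The Hessian of f at 0 is [[0, 0], [0, 0]] with rank 0, so corank 2. A Groebner basis of the Jacobian ideal J(f) in C{u,v} is {u*v^2 - u*v + 2*v^2, -u*v/2 + v^3 + v^2, u^2 - 2*u*v}; counting standard monomials gives mu = 5. Corank 2; j^3 = v*(u - 2*v)^2 has shape L^2 M (L != M), so D-series; mu = 5 gives D_5.

5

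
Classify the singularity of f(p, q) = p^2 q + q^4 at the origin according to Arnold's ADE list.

D_{5}

The Hessian of f at 0 is [[0, 0], [0, 0]] with rank 0, so corank 2. A Groebner basis of the Jacobian ideal J(f) in C{p,q} is {p^3, p^2/4 + q^3, p*q}; counting standard monomials gives mu = 5. Corank 2; j^3 = p^2*q has shape L^2 M (L != M), so D-series; mu = 5 gives D_5.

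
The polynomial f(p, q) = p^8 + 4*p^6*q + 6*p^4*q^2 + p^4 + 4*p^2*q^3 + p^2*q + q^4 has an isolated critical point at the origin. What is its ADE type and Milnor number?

The Hessian of f at 0 is [[0, 0], [0, 0]] with rank 0, so corank 2. A Groebner basis of the Jacobian ideal J(f) in C{p,q} is {p^3, p^2/4 + q^3, p*q}; counting standard monomials gives mu = 5. Corank 2; j^3 = p^2*q has shape L^2 M (L != M), so D-series; mu = 5 gives D_5.

Type D5, Milnor number mu = 5.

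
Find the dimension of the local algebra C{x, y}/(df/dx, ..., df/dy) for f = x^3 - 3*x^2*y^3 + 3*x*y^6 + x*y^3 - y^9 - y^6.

7

The Hessian of f at 0 is [[0, 0], [0, 0]] with rank 0, so corank 2. A Groebner basis of the Jacobian ideal J(f) in C{x,y} is {x^3, x*y^2, 3*x^2 + y^3}; counting standard monomials gives mu = 7. Corank 2; j^3 = x^3 is a perfect cube, so E-series; the 4-jet and mu = 7 give E_7.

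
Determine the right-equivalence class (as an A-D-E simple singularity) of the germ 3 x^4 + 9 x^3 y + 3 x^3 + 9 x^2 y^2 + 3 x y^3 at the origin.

E_{7}

The Hessian of f at 0 has rank 0. Corank 2; j^3 = 3*x^3 is a perfect cube, so E-series; the 4-jet and mu = 7 give E_7.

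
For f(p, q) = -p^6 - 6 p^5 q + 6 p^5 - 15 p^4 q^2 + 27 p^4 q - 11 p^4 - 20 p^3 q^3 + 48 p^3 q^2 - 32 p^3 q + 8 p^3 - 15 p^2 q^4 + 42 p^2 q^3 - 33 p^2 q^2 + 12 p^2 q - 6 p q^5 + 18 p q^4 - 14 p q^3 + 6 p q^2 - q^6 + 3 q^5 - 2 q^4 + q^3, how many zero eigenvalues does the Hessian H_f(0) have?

Hessian at 0 has rank 0.

2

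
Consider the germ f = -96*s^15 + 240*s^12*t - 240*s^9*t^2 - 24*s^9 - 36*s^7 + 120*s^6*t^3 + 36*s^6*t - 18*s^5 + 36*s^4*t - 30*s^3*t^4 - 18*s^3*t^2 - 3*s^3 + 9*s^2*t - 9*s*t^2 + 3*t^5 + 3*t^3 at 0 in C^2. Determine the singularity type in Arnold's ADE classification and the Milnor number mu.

Type E_{8}, Milnor number mu = 8.

The Hessian of f at 0 has rank 0. Corank 2; j^3 = -3*(s - t)^3 is a perfect cube, so E-series; the 5-jet and mu = 8 give E_8.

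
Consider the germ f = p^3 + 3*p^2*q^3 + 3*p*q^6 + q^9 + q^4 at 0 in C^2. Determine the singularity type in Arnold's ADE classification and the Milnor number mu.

Type E_6, Milnor number mu = 6.

The Hessian of f at 0 is [[0, 0], [0, 0]] with rank 0, so corank 2. A Groebner basis of the Jacobian ideal J(f) in C{p,q} is {q^3, p^2}; counting standard monomials gives mu = 6. Corank 2; j^3 = p^3 is a perfect cube, so E-series; the 4-jet and mu = 6 give E_6.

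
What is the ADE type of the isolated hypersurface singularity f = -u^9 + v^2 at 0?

A_{8}

The Hessian of f at 0 has rank 1. Corank 1: A-series; mu = 8 gives A_8.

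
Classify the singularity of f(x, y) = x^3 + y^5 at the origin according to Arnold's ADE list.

The Hessian of f at 0 has rank 0. Corank 2; j^3 = x^3 is a perfect cube, so E-series; the 5-jet and mu = 8 give E_8.

E_8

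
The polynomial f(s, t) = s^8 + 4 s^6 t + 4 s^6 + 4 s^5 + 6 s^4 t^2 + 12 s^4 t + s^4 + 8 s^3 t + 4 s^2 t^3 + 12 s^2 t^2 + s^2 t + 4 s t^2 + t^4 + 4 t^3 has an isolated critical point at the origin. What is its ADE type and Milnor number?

Type D_{5}, Milnor number mu = 5.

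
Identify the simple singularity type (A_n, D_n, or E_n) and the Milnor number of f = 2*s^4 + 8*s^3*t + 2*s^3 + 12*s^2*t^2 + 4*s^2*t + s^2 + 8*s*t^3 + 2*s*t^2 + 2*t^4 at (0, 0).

The Hessian of f at 0 has rank 1. Corank 1: A-series; mu = 3 gives A_3.

Type A_3, Milnor number mu = 3.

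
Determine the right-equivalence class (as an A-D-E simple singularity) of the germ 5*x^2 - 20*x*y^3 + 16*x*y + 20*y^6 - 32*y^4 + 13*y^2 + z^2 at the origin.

A_1

The Hessian of f at 0 has rank 3. Corank 0: nondegenerate Morse point, so A_1.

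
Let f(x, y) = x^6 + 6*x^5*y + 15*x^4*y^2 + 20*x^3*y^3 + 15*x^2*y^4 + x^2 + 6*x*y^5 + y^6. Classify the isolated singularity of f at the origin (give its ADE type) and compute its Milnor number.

Type A_{5}, Milnor number mu = 5.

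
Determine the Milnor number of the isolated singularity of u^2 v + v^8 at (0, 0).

9

The Hessian of f at 0 is [[0, 0], [0, 0]] with rank 0, so corank 2. A Groebner basis of the Jacobian ideal J(f) in C{u,v} is {u^2/8 + v^7, u^3, u*v}; counting standard monomials gives mu = 9. Corank 2; j^3 = u^2*v has shape L^2 M (L != M), so D-series; mu = 9 gives D_9.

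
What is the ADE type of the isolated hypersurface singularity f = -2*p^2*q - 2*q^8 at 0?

D9

The Hessian of f at 0 is [[0, 0], [0, 0]] with rank 0, so corank 2. A Groebner basis of the Jacobian ideal J(f) in C{p,q} is {p^2/8 + q^7, p^3, p*q}; counting standard monomials gives mu = 9. Corank 2; j^3 = -2*p^2*q has shape L^2 M (L != M), so D-series; mu = 9 gives D_9.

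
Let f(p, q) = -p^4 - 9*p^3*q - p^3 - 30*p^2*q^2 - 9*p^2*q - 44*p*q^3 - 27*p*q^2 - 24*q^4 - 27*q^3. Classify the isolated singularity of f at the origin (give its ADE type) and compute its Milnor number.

Type E_7, Milnor number mu = 7.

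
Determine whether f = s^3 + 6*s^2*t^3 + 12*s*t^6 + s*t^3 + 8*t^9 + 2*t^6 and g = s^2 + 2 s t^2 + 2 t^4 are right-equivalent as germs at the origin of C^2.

No.

The Hessian of f at 0 has rank 0. Corank 2; j^3 = s^3 is a perfect cube, so E-series; the 4-jet and mu = 7 give E_7. The Hessian of g at 0 has rank 1. Corank 1: A-series; mu = 3 gives A_3. f is E_7 but g is A_3, hence not right-equivalent.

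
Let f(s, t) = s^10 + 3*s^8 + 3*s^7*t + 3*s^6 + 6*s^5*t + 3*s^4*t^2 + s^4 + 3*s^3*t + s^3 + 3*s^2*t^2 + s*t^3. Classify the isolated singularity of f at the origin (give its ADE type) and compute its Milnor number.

Type E7, Milnor number mu = 7.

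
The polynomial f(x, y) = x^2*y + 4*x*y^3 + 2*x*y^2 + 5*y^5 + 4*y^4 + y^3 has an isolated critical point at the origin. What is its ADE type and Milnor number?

Type D_{6}, Milnor number mu = 6.

The Hessian of f at 0 has rank 0. Corank 2; j^3 = y*(x + y)^2 has shape L^2 M (L != M), so D-series; mu = 6 gives D_6.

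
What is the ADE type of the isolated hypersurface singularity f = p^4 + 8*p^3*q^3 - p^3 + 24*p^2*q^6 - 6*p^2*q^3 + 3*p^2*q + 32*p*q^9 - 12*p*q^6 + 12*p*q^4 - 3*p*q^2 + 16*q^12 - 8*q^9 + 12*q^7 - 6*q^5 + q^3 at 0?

E_{6}

The Hessian of f at 0 is [[0, 0], [0, 0]] with rank 0, so corank 2. A Groebner basis of the Jacobian ideal J(f) in C{p,q} is {q^4, p*q^2 - 2*q^3/3, p^2 - 2*p*q + q^2}; counting standard monomials gives mu = 6. Corank 2; j^3 = -(p - q)^3 is a perfect cube, so E-series; the 4-jet and mu = 6 give E_6.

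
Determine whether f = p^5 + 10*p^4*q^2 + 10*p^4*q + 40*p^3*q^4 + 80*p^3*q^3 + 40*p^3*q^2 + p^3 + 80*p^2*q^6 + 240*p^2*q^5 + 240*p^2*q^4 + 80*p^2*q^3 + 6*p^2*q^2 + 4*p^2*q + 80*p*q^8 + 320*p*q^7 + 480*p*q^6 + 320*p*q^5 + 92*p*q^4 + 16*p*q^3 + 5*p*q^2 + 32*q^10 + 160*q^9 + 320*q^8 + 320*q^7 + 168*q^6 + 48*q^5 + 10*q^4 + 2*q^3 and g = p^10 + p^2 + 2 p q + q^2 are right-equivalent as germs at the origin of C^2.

The Hessian of f at 0 has rank 0. Corank 2; j^3 = (p + q)^2*(p + 2*q) has shape L^2 M (L != M), so D-series; mu = 6 gives D_6. The Hessian of g at 0 has rank 1. Corank 1: A-series; mu = 9 gives A_9. f is D_6 but g is A_9, hence not right-equivalent.

No.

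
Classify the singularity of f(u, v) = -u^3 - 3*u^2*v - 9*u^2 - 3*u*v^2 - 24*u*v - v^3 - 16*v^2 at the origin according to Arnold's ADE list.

The Hessian of f at 0 is [[-18, -24], [-24, -32]] with rank 1, so corank 1. A Groebner basis of the Jacobian ideal J(f) in C{u,v} is {v^2, u + 4*v/3}; counting standard monomials gives mu = 2. Corank 1: A-series; mu = 2 gives A_2.

A_2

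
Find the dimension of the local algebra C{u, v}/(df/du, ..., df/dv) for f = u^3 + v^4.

6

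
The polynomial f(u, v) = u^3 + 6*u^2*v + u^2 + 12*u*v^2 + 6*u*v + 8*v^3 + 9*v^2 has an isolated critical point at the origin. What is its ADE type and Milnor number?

The Hessian of f at 0 has rank 1. Corank 1: A-series; mu = 2 gives A_2.

Type A2, Milnor number mu = 2.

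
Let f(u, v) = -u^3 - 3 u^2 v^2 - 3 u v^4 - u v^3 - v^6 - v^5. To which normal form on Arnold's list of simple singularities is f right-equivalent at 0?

The Hessian of f at 0 has rank 0. Corank 2; j^3 = -u^3 is a perfect cube, so E-series; the 4-jet and mu = 7 give E_7.

E7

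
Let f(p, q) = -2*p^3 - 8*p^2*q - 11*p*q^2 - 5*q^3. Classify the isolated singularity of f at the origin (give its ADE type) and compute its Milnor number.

The Hessian of f at 0 has rank 0. Corank 2; j^3 = -(p + q)*(2*p^2 + 6*p*q + 5*q^2) splits into three distinct lines over C (the quadratic factor has nonzero discriminant), so D_4.

Type D4, Milnor number mu = 4.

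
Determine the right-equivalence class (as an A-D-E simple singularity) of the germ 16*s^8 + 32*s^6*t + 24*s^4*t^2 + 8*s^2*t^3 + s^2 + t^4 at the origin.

A3

The Hessian of f at 0 has rank 1. Corank 1: A-series; mu = 3 gives A_3.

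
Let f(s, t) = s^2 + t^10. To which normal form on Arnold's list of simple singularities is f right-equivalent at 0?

The Hessian of f at 0 has rank 1. Corank 1: A-series; mu = 9 gives A_9.

A_{9}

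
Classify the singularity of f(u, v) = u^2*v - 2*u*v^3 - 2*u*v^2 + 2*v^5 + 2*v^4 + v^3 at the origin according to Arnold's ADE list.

D_{6}

The Hessian of f at 0 has rank 0. Corank 2; j^3 = v*(u - v)^2 has shape L^2 M (L != M), so D-series; mu = 6 gives D_6.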